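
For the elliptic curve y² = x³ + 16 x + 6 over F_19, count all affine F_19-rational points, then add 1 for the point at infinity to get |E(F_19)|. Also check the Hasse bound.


Affine points = {(0, 5), (0, 14), (1, 2), (1, 17), (3, 9), (3, 10), (4, 1), (4, 18), (7, 9), (7, 10), (8, 0), (9, 9), (9, 10), (10, 8), (10, 11), (12, 8), (12, 11), (13, 6), (13, 13), (15, 7), (15, 12), (16, 8), (16, 11), (17, 2), (17, 17)}; affine count = 25; |E(F_19)| = 26.

Discriminant check: Δ ∝ 4a³ + 27b² = 4·16³ + 27·6² = 4·4096 + 27·36 ≡ 9 (mod 19). Nonzero ⇒ E is nonsingular.
For each x ∈ F_19, compute rhs = x³ + 16·x + 6 mod 19, then count y ∈ F_19 with y² ≡ rhs.
  x = 0: rhs = 6, matching y values: 5, 14 (2 points).
  x = 1: rhs = 4, matching y values: 2, 17 (2 points).
  x = 2: rhs = 8, matching y values: none (0 points).
  x = 3: rhs = 5, matching y values: 9, 10 (2 points).
  x = 4: rhs = 1, matching y values: 1, 18 (2 points).
  x = 5: rhs = 2, matching y values: none (0 points).
  x = 6: rhs = 14, matching y values: none (0 points).
  x = 7: rhs = 5, matching y values: 9, 10 (2 points).
  x = 8: rhs = 0, matching y values: 0 (1 points).
  x = 9: rhs = 5, matching y values: 9, 10 (2 points).
  x = 10: rhs = 7, matching y values: 8, 11 (2 points).
  x = 11: rhs = 12, matching y values: none (0 points).
  x = 12: rhs = 7, matching y values: 8, 11 (2 points).
  x = 13: rhs = 17, matching y values: 6, 13 (2 points).
  x = 14: rhs = 10, matching y values: none (0 points).
  x = 15: rhs = 11, matching y values: 7, 12 (2 points).
  x = 16: rhs = 7, matching y values: 8, 11 (2 points).
  x = 17: rhs = 4, matching y values: 2, 17 (2 points).
  x = 18: rhs = 8, matching y values: none (0 points).
Total affine count: 25.
Full point count |E(F_19)| = 25 + 1 = 26.
Hasse bound: |26 − (19+1)| = |6| = 6 ≤ 2√19 ≈ 8.7178 ✓.


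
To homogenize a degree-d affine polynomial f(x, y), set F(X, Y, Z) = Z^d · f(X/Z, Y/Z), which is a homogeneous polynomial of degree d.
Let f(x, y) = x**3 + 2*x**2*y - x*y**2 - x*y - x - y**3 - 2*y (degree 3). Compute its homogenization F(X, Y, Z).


F(X, Y, Z) = X**3 + 2*X**2*Y - X*Y**2 - X*Y*Z - X*Z**2 - Y**3 - 2*Y*Z**2

deg(f) = 3.
Substitute x = X/Z, y = Y/Z into f, then multiply by Z^3.
  monomial 1·x^3·y^0 ↦ 1·X^3·Y^0·Z^0.
  monomial 2·x^2·y^1 ↦ 2·X^2·Y^1·Z^0.
  monomial -1·x^1·y^2 ↦ -1·X^1·Y^2·Z^0.
  monomial -1·x^1·y^1 ↦ -1·X^1·Y^1·Z^1.
  monomial -1·x^1·y^0 ↦ -1·X^1·Y^0·Z^2.
  monomial -1·x^0·y^3 ↦ -1·X^0·Y^3·Z^0.
  monomial -2·x^0·y^1 ↦ -2·X^0·Y^1·Z^2.
Collecting: F(X, Y, Z) = X**3 + 2*X**2*Y - X*Y**2 - X*Y*Z - X*Z**2 - Y**3 - 2*Y*Z**2.


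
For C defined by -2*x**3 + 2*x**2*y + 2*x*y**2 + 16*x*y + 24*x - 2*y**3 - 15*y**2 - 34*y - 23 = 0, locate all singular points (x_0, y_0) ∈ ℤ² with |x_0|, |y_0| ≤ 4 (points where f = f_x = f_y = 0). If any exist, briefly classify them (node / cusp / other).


Singular points: {(-1, -3)}; classification: cusp.

Compute partial derivatives:
  f_x = -6*x**2 + 4*x*y + 2*y**2 + 16*y + 24.
  f_y = 2*x**2 + 4*x*y + 16*x - 6*y**2 - 30*y - 34.
Scan x_0 ∈ {−4, ..., 4}. For each x_0, f_y(x_0, y) is a polynomial in y; find its integer roots y ∈ {−4, ..., 4}, then test f_x and f at those candidates.
  x = -4: f_y(-4, y) = -6*y**2 - 46*y - 66; no integer root y with |y| ≤ 4.
  x = -3: f_y(-3, y) = -6*y**2 - 42*y - 64; no integer root y with |y| ≤ 4.
  x = -2: f_y(-2, y) = -6*y**2 - 38*y - 58; no integer root y with |y| ≤ 4.
  x = -1: f_y(-1, y) = -6*y**2 - 34*y - 48; vanishes at y ∈ {-3}. (-1, -3): f_x = 0, f = 0 — SINGULAR.
  x = 0: f_y(0, y) = -6*y**2 - 30*y - 34; no integer root y with |y| ≤ 4.
  x = 1: f_y(1, y) = -6*y**2 - 26*y - 16; no integer root y with |y| ≤ 4.
  x = 2: f_y(2, y) = -6*y**2 - 22*y + 6; no integer root y with |y| ≤ 4.
  x = 3: f_y(3, y) = -6*y**2 - 18*y + 32; no integer root y with |y| ≤ 4.
  x = 4: f_y(4, y) = -6*y**2 - 14*y + 62; no integer root y with |y| ≤ 4.
Only singular point on the grid: (-1, -3).
Classify: substitute x = -1 + u, y = -3 + v and expand: f = -2*u**3 + 2*u**2*v + 2*u*v**2 - 2*v**3 + v**2.
No constant or linear terms (consistent with a singular point). Quadratic part: v**2. Cubic part: -2*u**3 + 2*u**2*v + 2*u*v**2 - 2*v**3.
The quadratic part v**2 is a perfect square, so there is a single (double) tangent line v = 0, i.e. y = -3. Restricting the cubic part to that line (v = 0) leaves -2*u**3 ≠ 0, so f is not divisible by v and the branch is v² ≈ 2*u**3 to lowest order — this is a cusp.
Classification: cusp.


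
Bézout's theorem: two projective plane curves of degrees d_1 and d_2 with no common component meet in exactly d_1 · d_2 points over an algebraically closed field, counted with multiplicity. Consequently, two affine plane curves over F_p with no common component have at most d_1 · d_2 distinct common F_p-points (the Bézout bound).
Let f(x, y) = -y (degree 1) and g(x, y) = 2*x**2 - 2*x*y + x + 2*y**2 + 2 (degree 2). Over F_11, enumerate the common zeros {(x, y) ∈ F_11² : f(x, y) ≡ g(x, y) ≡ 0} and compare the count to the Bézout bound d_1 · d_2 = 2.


Common zeros: ∅; count = 0; Bézout bound = 2.

deg(f) = 1, deg(g) = 2, so Bézout bound = 2.
Scan x ∈ F_11. For each x, list the y ∈ F_11 with f(x, y) ≡ 0 and those with g(x, y) ≡ 0 (mod 11); the common zeros in that column are the intersection.
  x = 0: f ≡ 0 at y ∈ {0}; g ≡ 0 at y ∈ ∅; common: ∅.
  x = 1: f ≡ 0 at y ∈ {0}; g ≡ 0 at y ∈ ∅; common: ∅.
  x = 2: f ≡ 0 at y ∈ {0}; g ≡ 0 at y ∈ ∅; common: ∅.
  x = 3: f ≡ 0 at y ∈ {0}; g ≡ 0 at y ∈ ∅; common: ∅.
  x = 4: f ≡ 0 at y ∈ {0}; g ≡ 0 at y ∈ ∅; common: ∅.
  x = 5: f ≡ 0 at y ∈ {0}; g ≡ 0 at y ∈ ∅; common: ∅.
  x = 6: f ≡ 0 at y ∈ {0}; g ≡ 0 at y ∈ ∅; common: ∅.
  x = 7: f ≡ 0 at y ∈ {0}; g ≡ 0 at y ∈ {9}; common: ∅.
  x = 8: f ≡ 0 at y ∈ {0}; g ≡ 0 at y ∈ ∅; common: ∅.
  x = 9: f ≡ 0 at y ∈ {0}; g ≡ 0 at y ∈ ∅; common: ∅.
  x = 10: f ≡ 0 at y ∈ {0}; g ≡ 0 at y ∈ ∅; common: ∅.
Collecting: common zeros = ∅, so the count is 0.
Comparison with the Bézout bound: 0 ≤ 2 = deg(f)·deg(g), as expected for curves with no common component (the affine F_11-count falls short of the bound because intersections may lie at infinity, over extension fields, or carry multiplicity).


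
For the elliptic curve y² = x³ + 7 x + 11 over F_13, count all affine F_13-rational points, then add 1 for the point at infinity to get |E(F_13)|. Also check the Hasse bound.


Affine points = {(4, 5), (4, 8), (6, 3), (6, 10), (7, 0), (9, 6), (9, 7), (12, 4), (12, 9)}; affine count = 9; |E(F_13)| = 10.

Discriminant check: Δ ∝ 4a³ + 27b² = 4·7³ + 27·11² = 4·343 + 27·121 ≡ 11 (mod 13). Nonzero ⇒ E is nonsingular.
For each x ∈ F_13, compute rhs = x³ + 7·x + 11 mod 13, then count y ∈ F_13 with y² ≡ rhs.
  x = 0: rhs = 11, matching y values: none (0 points).
  x = 1: rhs = 6, matching y values: none (0 points).
  x = 2: rhs = 7, matching y values: none (0 points).
  x = 3: rhs = 7, matching y values: none (0 points).
  x = 4: rhs = 12, matching y values: 5, 8 (2 points).
  x = 5: rhs = 2, matching y values: none (0 points).
  x = 6: rhs = 9, matching y values: 3, 10 (2 points).
  x = 7: rhs = 0, matching y values: 0 (1 points).
  x = 8: rhs = 7, matching y values: none (0 points).
  x = 9: rhs = 10, matching y values: 6, 7 (2 points).
  x = 10: rhs = 2, matching y values: none (0 points).
  x = 11: rhs = 2, matching y values: none (0 points).
  x = 12: rhs = 3, matching y values: 4, 9 (2 points).
Total affine count: 9.
Full point count |E(F_13)| = 9 + 1 = 10.
Hasse bound: |10 − (13+1)| = |-4| = 4 ≤ 2√13 ≈ 7.2111 ✓.


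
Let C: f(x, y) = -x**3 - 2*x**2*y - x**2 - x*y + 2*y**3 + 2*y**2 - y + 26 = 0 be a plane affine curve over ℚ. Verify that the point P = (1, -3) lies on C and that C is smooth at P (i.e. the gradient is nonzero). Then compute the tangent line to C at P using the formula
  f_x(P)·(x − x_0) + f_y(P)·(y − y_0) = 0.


Tangent line at P: 10*x + 38*y + 104 = 0.

Step 1: f(1, -3) = 0, so P lies on C.
Step 2: partial derivatives
  f_x(x, y) = -3*x**2 - 4*x*y - 2*x - y, f_y(x, y) = -2*x**2 - x + 6*y**2 + 4*y - 1.
  f_x(P) = 10, f_y(P) = 38 (gradient nonzero, so P is smooth).
Step 3: tangent line at P: 10·(x − 1) + 38·(y − -3) = 0.
Expanding: 10*x + 38*y + 104 = 0.


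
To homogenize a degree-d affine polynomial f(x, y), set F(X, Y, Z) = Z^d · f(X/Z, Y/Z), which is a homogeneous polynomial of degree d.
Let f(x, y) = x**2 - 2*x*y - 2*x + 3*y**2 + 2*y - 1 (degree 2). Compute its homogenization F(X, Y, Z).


F(X, Y, Z) = X**2 - 2*X*Y - 2*X*Z + 3*Y**2 + 2*Y*Z - Z**2

deg(f) = 2.
Substitute x = X/Z, y = Y/Z into f, then multiply by Z^2.
  monomial 1·x^2·y^0 ↦ 1·X^2·Y^0·Z^0.
  monomial -2·x^1·y^1 ↦ -2·X^1·Y^1·Z^0.
  monomial -2·x^1·y^0 ↦ -2·X^1·Y^0·Z^1.
  monomial 3·x^0·y^2 ↦ 3·X^0·Y^2·Z^0.
  monomial 2·x^0·y^1 ↦ 2·X^0·Y^1·Z^1.
  monomial -1·x^0·y^0 ↦ -1·X^0·Y^0·Z^2.
Collecting: F(X, Y, Z) = X**2 - 2*X*Y - 2*X*Z + 3*Y**2 + 2*Y*Z - Z**2.


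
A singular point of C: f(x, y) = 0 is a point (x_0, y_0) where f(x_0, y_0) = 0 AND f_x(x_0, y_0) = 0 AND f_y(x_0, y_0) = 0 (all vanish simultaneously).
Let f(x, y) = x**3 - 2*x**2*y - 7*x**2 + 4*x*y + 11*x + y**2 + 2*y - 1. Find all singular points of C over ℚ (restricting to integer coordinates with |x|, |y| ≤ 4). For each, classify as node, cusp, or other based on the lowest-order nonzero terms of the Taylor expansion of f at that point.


Singular points: {(1, -2)}; classification: cusp.

Compute partial derivatives:
  f_x = 3*x**2 - 4*x*y - 14*x + 4*y + 11.
  f_y = -2*x**2 + 4*x + 2*y + 2.
Scan x_0 ∈ {−4, ..., 4}. For each x_0, f_y(x_0, y) is a polynomial in y; find its integer roots y ∈ {−4, ..., 4}, then test f_x and f at those candidates.
  x = -4: f_y(-4, y) = 2*y - 46; no integer root y with |y| ≤ 4.
  x = -3: f_y(-3, y) = 2*y - 28; no integer root y with |y| ≤ 4.
  x = -2: f_y(-2, y) = 2*y - 14; no integer root y with |y| ≤ 4.
  x = -1: f_y(-1, y) = 2*y - 4; vanishes at y ∈ {2}. (-1, 2): f_x = 44 ≠ 0.
  x = 0: f_y(0, y) = 2*y + 2; vanishes at y ∈ {-1}. (0, -1): f_x = 7 ≠ 0.
  x = 1: f_y(1, y) = 2*y + 4; vanishes at y ∈ {-2}. (1, -2): f_x = 0, f = 0 — SINGULAR.
  x = 2: f_y(2, y) = 2*y + 2; vanishes at y ∈ {-1}. (2, -1): f_x = -1 ≠ 0.
  x = 3: f_y(3, y) = 2*y - 4; vanishes at y ∈ {2}. (3, 2): f_x = -20 ≠ 0.
  x = 4: f_y(4, y) = 2*y - 14; no integer root y with |y| ≤ 4.
Only singular point on the grid: (1, -2).
Classify: substitute x = 1 + u, y = -2 + v and expand: f = u**3 - 2*u**2*v + v**2.
No constant or linear terms (consistent with a singular point). Quadratic part: v**2. Cubic part: u**3 - 2*u**2*v.
The quadratic part v**2 is a perfect square, so there is a single (double) tangent line v = 0, i.e. y = -2. Restricting the cubic part to that line (v = 0) leaves u**3 ≠ 0, so f is not divisible by v and the branch is v² ≈ -u**3 to lowest order — this is a cusp.
Classification: cusp.


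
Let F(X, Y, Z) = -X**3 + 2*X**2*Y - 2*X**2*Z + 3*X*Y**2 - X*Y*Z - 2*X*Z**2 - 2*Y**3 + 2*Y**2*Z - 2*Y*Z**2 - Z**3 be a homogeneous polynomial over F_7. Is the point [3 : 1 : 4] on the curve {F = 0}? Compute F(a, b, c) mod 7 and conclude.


F(3,1,4) ≡ 3 (mod 7); P is NOT on the curve.

Evaluate F(3, 1, 4) term-by-term (mod 7).
  -X**3 ↦ -1·27·1·1 = -27
  2*X**2*Y ↦ 2·9·1·1 = 18
  -2*X**2*Z ↦ -2·9·1·4 = -72
  3*X*Y**2 ↦ 3·3·1·1 = 9
  -X*Y*Z ↦ -1·3·1·4 = -12
  -2*X*Z**2 ↦ -2·3·1·16 = -96
  -2*Y**3 ↦ -2·1·1·1 = -2
  2*Y**2*Z ↦ 2·1·1·4 = 8
  -2*Y*Z**2 ↦ -2·1·1·16 = -32
  -Z**3 ↦ -1·1·1·64 = -64
Sum: F(3, 1, 4) = (-27) + (18) + (-72) + (9) + (-12) + (-96) + (-2) + (8) + (-32) + (-64) = -270.
Reducing mod 7: -270 ≡ 3 (mod 7).
Since F(a, b, c) ≡ 3 ≠ 0 (mod 7), P does NOT lie on the curve.


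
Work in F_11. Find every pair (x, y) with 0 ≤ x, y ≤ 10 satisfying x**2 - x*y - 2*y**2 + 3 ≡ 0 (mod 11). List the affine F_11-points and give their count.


Affine F_11-points: {(1, 8), (2, 4), (2, 6), (4, 3), (4, 6), (7, 5), (7, 8), (9, 5), (9, 7), (10, 3)}; count = 10.

For each of the 121 pairs (x, y) ∈ F_11², evaluate f(x, y) mod 11. Record the zeros.
  x = 0: [0↦3, 1↦1, 2↦6, 3↦7, 4↦4, 5↦8, 6↦8, 7↦4, 8↦7, 9↦6, 10↦1]  zeros at y ∈ ∅
  x = 1: [0↦4, 1↦1, 2↦5, 3↦5, 4↦1, 5↦4, 6↦3, 7↦9, 8↦0, 9↦9, 10↦3]  zeros at y ∈ {8}
  x = 2: [0↦7, 1↦3, 2↦6, 3↦5, 4↦0, 5↦2, 6↦0, 7↦5, 8↦6, 9↦3, 10↦7]  zeros at y ∈ {4, 6}
  x = 3: [0↦1, 1↦7, 2↦9, 3↦7, 4↦1, 5↦2, 6↦10, 7↦3, 8↦3, 9↦10, 10↦2]  zeros at y ∈ ∅
  x = 4: [0↦8, 1↦2, 2↦3, 3↦0, 4↦4, 5↦4, 6↦0, 7↦3, 8↦2, 9↦8, 10↦10]  zeros at y ∈ {3, 6}
  x = 5: [0↦6, 1↦10, 2↦10, 3↦6, 4↦9, 5↦8, 6↦3, 7↦5, 8↦3, 9↦8, 10↦9]  zeros at y ∈ ∅
  x = 6: [0↦6, 1↦9, 2↦8, 3↦3, 4↦5, 5↦3, 6↦8, 7↦9, 8↦6, 9↦10, 10↦10]  zeros at y ∈ ∅
  x = 7: [0↦8, 1↦10, 2↦8, 3↦2, 4↦3, 5↦0, 6↦4, 7↦4, 8↦0, 9↦3, 10↦2]  zeros at y ∈ {5, 8}
  x = 8: [0↦1, 1↦2, 2↦10, 3↦3, 4↦3, 5↦10, 6↦2, 7↦1, 8↦7, 9↦9, 10↦7]  zeros at y ∈ ∅
  x = 9: [0↦7, 1↦7, 2↦3, 3↦6, 4↦5, 5↦0, 6↦2, 7↦0, 8↦5, 9↦6, 10↦3]  zeros at y ∈ {5, 7}
  x = 10: [0↦4, 1↦3, 2↦9, 3↦0, 4↦9, 5↦3, 6↦4, 7↦1, 8↦5, 9↦5, 10↦1]  zeros at y ∈ {3}
Collecting zeros: affine points = {(1, 8), (2, 4), (2, 6), (4, 3), (4, 6), (7, 5), (7, 8), (9, 5), (9, 7), (10, 3)}.
Total count |C(F_11)_aff| = 10.


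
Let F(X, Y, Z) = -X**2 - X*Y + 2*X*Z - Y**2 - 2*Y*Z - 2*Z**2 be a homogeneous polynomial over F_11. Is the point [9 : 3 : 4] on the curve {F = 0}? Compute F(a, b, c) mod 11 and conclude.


F(9,3,4) ≡ 9 (mod 11); P is NOT on the curve.

Evaluate F(9, 3, 4) term-by-term (mod 11).
  -X**2 ↦ -1·81·1·1 = -81
  -X*Y ↦ -1·9·3·1 = -27
  2*X*Z ↦ 2·9·1·4 = 72
  -Y**2 ↦ -1·1·9·1 = -9
  -2*Y*Z ↦ -2·1·3·4 = -24
  -2*Z**2 ↦ -2·1·1·16 = -32
Sum: F(9, 3, 4) = (-81) + (-27) + (72) + (-9) + (-24) + (-32) = -101.
Reducing mod 11: -101 ≡ 9 (mod 11).
Since F(a, b, c) ≡ 9 ≠ 0 (mod 11), P does NOT lie on the curve.


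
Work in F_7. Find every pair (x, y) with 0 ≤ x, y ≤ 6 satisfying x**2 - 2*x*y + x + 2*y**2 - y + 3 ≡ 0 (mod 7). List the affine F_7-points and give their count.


Affine F_7-points: {(1, 2), (1, 3), (2, 2), (2, 4), (4, 3), (4, 5), (5, 4), (5, 5)}; count = 8.

For each of the 49 pairs (x, y) ∈ F_7², evaluate f(x, y) mod 7. Record the zeros.
  x = 0: [0↦3, 1↦4, 2↦2, 3↦4, 4↦3, 5↦6, 6↦6]  zeros at y ∈ ∅
  x = 1: [0↦5, 1↦4, 2↦0, 3↦0, 4↦4, 5↦5, 6↦3]  zeros at y ∈ {2, 3}
  x = 2: [0↦2, 1↦6, 2↦0, 3↦5, 4↦0, 5↦6, 6↦2]  zeros at y ∈ {2, 4}
  x = 3: [0↦1, 1↦3, 2↦2, 3↦5, 4↦5, 5↦2, 6↦3]  zeros at y ∈ ∅
  x = 4: [0↦2, 1↦2, 2↦6, 3↦0, 4↦5, 5↦0, 6↦6]  zeros at y ∈ {3, 5}
  x = 5: [0↦5, 1↦3, 2↦5, 3↦4, 4↦0, 5↦0, 6↦4]  zeros at y ∈ {4, 5}
  x = 6: [0↦3, 1↦6, 2↦6, 3↦3, 4↦4, 5↦2, 6↦4]  zeros at y ∈ ∅
Collecting zeros: affine points = {(1, 2), (1, 3), (2, 2), (2, 4), (4, 3), (4, 5), (5, 4), (5, 5)}.
Total count |C(F_7)_aff| = 8.


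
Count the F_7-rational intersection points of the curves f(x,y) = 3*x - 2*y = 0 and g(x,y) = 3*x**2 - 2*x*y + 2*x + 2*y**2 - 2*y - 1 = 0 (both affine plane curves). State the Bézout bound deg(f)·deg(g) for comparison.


Common zeros: ∅; count = 0; Bézout bound = 2.

deg(f) = 1, deg(g) = 2, so Bézout bound = 2.
Scan x ∈ F_7. For each x, list the y ∈ F_7 with f(x, y) ≡ 0 and those with g(x, y) ≡ 0 (mod 7); the common zeros in that column are the intersection.
  x = 0: f ≡ 0 at y ∈ {0}; g ≡ 0 at y ∈ ∅; common: ∅.
  x = 1: f ≡ 0 at y ∈ {5}; g ≡ 0 at y ∈ ∅; common: ∅.
  x = 2: f ≡ 0 at y ∈ {3}; g ≡ 0 at y ∈ {5}; common: ∅.
  x = 3: f ≡ 0 at y ∈ {1}; g ≡ 0 at y ∈ {5, 6}; common: ∅.
  x = 4: f ≡ 0 at y ∈ {6}; g ≡ 0 at y ∈ ∅; common: ∅.
  x = 5: f ≡ 0 at y ∈ {4}; g ≡ 0 at y ∈ {0, 6}; common: ∅.
  x = 6: f ≡ 0 at y ∈ {2}; g ≡ 0 at y ∈ {0}; common: ∅.
Collecting: common zeros = ∅, so the count is 0.
Comparison with the Bézout bound: 0 ≤ 2 = deg(f)·deg(g), as expected for curves with no common component (the affine F_7-count falls short of the bound because intersections may lie at infinity, over extension fields, or carry multiplicity).


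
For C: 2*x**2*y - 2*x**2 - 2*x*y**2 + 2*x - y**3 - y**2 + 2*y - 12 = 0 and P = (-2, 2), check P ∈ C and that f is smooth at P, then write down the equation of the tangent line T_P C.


Tangent line at P: -14*x + 10*y - 48 = 0.

Step 1: f(-2, 2) = 0, so P lies on C.
Step 2: partial derivatives
  f_x(x, y) = 4*x*y - 4*x - 2*y**2 + 2, f_y(x, y) = 2*x**2 - 4*x*y - 3*y**2 - 2*y + 2.
  f_x(P) = -14, f_y(P) = 10 (gradient nonzero, so P is smooth).
Step 3: tangent line at P: -14·(x − -2) + 10·(y − 2) = 0.
Expanding: -14*x + 10*y - 48 = 0.


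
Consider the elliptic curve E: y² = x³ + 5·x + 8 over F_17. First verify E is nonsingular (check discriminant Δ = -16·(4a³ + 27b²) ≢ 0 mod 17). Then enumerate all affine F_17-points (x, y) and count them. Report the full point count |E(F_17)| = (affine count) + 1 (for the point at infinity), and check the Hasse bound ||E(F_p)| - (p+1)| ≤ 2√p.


Affine points = {(0, 5), (0, 12), (2, 3), (2, 14), (3, 4), (3, 13), (6, 4), (6, 13), (8, 4), (8, 13), (9, 0), (10, 2), (10, 15), (11, 0), (13, 3), (13, 14), (14, 0), (16, 6), (16, 11)}; affine count = 19; |E(F_17)| = 20.

Discriminant check: Δ ∝ 4a³ + 27b² = 4·5³ + 27·8² = 4·125 + 27·64 ≡ 1 (mod 17). Nonzero ⇒ E is nonsingular.
For each x ∈ F_17, compute rhs = x³ + 5·x + 8 mod 17, then count y ∈ F_17 with y² ≡ rhs.
  x = 0: rhs = 8, matching y values: 5, 12 (2 points).
  x = 1: rhs = 14, matching y values: none (0 points).
  x = 2: rhs = 9, matching y values: 3, 14 (2 points).
  x = 3: rhs = 16, matching y values: 4, 13 (2 points).
  x = 4: rhs = 7, matching y values: none (0 points).
  x = 5: rhs = 5, matching y values: none (0 points).
  x = 6: rhs = 16, matching y values: 4, 13 (2 points).
  x = 7: rhs = 12, matching y values: none (0 points).
  x = 8: rhs = 16, matching y values: 4, 13 (2 points).
  x = 9: rhs = 0, matching y values: 0 (1 points).
  x = 10: rhs = 4, matching y values: 2, 15 (2 points).
  x = 11: rhs = 0, matching y values: 0 (1 points).
  x = 12: rhs = 11, matching y values: none (0 points).
  x = 13: rhs = 9, matching y values: 3, 14 (2 points).
  x = 14: rhs = 0, matching y values: 0 (1 points).
  x = 15: rhs = 7, matching y values: none (0 points).
  x = 16: rhs = 2, matching y values: 6, 11 (2 points).
Total affine count: 19.
Full point count |E(F_17)| = 19 + 1 = 20.
Hasse bound: |20 − (17+1)| = |2| = 2 ≤ 2√17 ≈ 8.2462 ✓.


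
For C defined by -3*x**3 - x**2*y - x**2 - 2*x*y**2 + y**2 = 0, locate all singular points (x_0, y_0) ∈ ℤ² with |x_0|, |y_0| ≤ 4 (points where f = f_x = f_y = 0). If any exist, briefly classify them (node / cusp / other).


Singular points: {(0, 0)}; classification: node.

Compute partial derivatives:
  f_x = -9*x**2 - 2*x*y - 2*x - 2*y**2.
  f_y = -x**2 - 4*x*y + 2*y.
Scan x_0 ∈ {−4, ..., 4}. For each x_0, f_y(x_0, y) is a polynomial in y; find its integer roots y ∈ {−4, ..., 4}, then test f_x and f at those candidates.
  x = -4: f_y(-4, y) = 18*y - 16; no integer root y with |y| ≤ 4.
  x = -3: f_y(-3, y) = 14*y - 9; no integer root y with |y| ≤ 4.
  x = -2: f_y(-2, y) = 10*y - 4; no integer root y with |y| ≤ 4.
  x = -1: f_y(-1, y) = 6*y - 1; no integer root y with |y| ≤ 4.
  x = 0: f_y(0, y) = 2*y; vanishes at y ∈ {0}. (0, 0): f_x = 0, f = 0 — SINGULAR.
  x = 1: f_y(1, y) = -2*y - 1; no integer root y with |y| ≤ 4.
  x = 2: f_y(2, y) = -6*y - 4; no integer root y with |y| ≤ 4.
  x = 3: f_y(3, y) = -10*y - 9; no integer root y with |y| ≤ 4.
  x = 4: f_y(4, y) = -14*y - 16; no integer root y with |y| ≤ 4.
Only singular point on the grid: (0, 0).
Classify: substitute x = 0 + u, y = 0 + v and expand: f = -3*u**3 - u**2*v - u**2 - 2*u*v**2 + v**2.
No constant or linear terms (consistent with a singular point). Quadratic part: -u**2 + v**2. Cubic part: -3*u**3 - u**2*v - 2*u*v**2.
The quadratic part v**2 - u**2 = (v − u)(v + u) splits into two distinct linear factors, so there are two distinct tangent lines y − 0 = ±(x − 0) — this is a node (ordinary double point).
Classification: node.


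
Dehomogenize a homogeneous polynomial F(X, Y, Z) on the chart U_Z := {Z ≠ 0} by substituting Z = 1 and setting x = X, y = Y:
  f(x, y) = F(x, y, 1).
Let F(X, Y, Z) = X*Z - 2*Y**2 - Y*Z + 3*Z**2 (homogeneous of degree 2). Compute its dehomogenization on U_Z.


f(x, y) = x - 2*y**2 - y + 3

On U_Z we set Z = 1. Each monomial c·X^i·Y^j·Z^k in F becomes c·x^i·y^j·1^k = c·x^i·y^j.
Substituting Z = 1: F(X, Y, 1) = x - 2*y**2 - y + 3.
Note: deg(f) ≤ deg(F) = 2; strict inequality happens when F is divisible by Z (lost terms).


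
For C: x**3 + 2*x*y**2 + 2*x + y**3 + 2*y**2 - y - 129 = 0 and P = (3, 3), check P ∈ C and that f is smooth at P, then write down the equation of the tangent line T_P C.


Tangent line at P: 47*x + 74*y - 363 = 0.

Step 1: f(3, 3) = 0, so P lies on C.
Step 2: partial derivatives
  f_x(x, y) = 3*x**2 + 2*y**2 + 2, f_y(x, y) = 4*x*y + 3*y**2 + 4*y - 1.
  f_x(P) = 47, f_y(P) = 74 (gradient nonzero, so P is smooth).
Step 3: tangent line at P: 47·(x − 3) + 74·(y − 3) = 0.
Expanding: 47*x + 74*y - 363 = 0.


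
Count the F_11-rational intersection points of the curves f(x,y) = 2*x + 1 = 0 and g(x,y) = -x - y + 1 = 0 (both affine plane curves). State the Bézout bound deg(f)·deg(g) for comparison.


Common zeros: {(5, 7)}; count = 1; Bézout bound = 1.

deg(f) = 1, deg(g) = 1, so Bézout bound = 1.
Scan x ∈ F_11. For each x, list the y ∈ F_11 with f(x, y) ≡ 0 and those with g(x, y) ≡ 0 (mod 11); the common zeros in that column are the intersection.
  x = 0: f ≡ 0 at y ∈ ∅; g ≡ 0 at y ∈ {1}; common: ∅.
  x = 1: f ≡ 0 at y ∈ ∅; g ≡ 0 at y ∈ {0}; common: ∅.
  x = 2: f ≡ 0 at y ∈ ∅; g ≡ 0 at y ∈ {10}; common: ∅.
  x = 3: f ≡ 0 at y ∈ ∅; g ≡ 0 at y ∈ {9}; common: ∅.
  x = 4: f ≡ 0 at y ∈ ∅; g ≡ 0 at y ∈ {8}; common: ∅.
  x = 5: f ≡ 0 at y ∈ {0, 1, 2, 3, 4, 5, 6, 7, 8, 9, 10}; g ≡ 0 at y ∈ {7}; common: {7}.
  x = 6: f ≡ 0 at y ∈ ∅; g ≡ 0 at y ∈ {6}; common: ∅.
  x = 7: f ≡ 0 at y ∈ ∅; g ≡ 0 at y ∈ {5}; common: ∅.
  x = 8: f ≡ 0 at y ∈ ∅; g ≡ 0 at y ∈ {4}; common: ∅.
  x = 9: f ≡ 0 at y ∈ ∅; g ≡ 0 at y ∈ {3}; common: ∅.
  x = 10: f ≡ 0 at y ∈ ∅; g ≡ 0 at y ∈ {2}; common: ∅.
Collecting: common zeros = {(5, 7)}, so the count is 1.
Comparison with the Bézout bound: 1 ≤ 1 = deg(f)·deg(g), as expected for curves with no common component (the bound is attained).


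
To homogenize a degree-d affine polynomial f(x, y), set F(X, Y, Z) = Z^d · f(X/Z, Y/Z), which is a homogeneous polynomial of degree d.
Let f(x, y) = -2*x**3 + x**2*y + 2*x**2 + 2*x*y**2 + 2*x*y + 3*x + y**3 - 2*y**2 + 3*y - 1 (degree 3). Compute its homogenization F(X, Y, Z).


F(X, Y, Z) = -2*X**3 + X**2*Y + 2*X**2*Z + 2*X*Y**2 + 2*X*Y*Z + 3*X*Z**2 + Y**3 - 2*Y**2*Z + 3*Y*Z**2 - Z**3

deg(f) = 3.
Substitute x = X/Z, y = Y/Z into f, then multiply by Z^3.
  monomial -2·x^3·y^0 ↦ -2·X^3·Y^0·Z^0.
  monomial 1·x^2·y^1 ↦ 1·X^2·Y^1·Z^0.
  monomial 2·x^2·y^0 ↦ 2·X^2·Y^0·Z^1.
  monomial 2·x^1·y^2 ↦ 2·X^1·Y^2·Z^0.
  monomial 2·x^1·y^1 ↦ 2·X^1·Y^1·Z^1.
  monomial 3·x^1·y^0 ↦ 3·X^1·Y^0·Z^2.
  monomial 1·x^0·y^3 ↦ 1·X^0·Y^3·Z^0.
  monomial -2·x^0·y^2 ↦ -2·X^0·Y^2·Z^1.
  monomial 3·x^0·y^1 ↦ 3·X^0·Y^1·Z^2.
  monomial -1·x^0·y^0 ↦ -1·X^0·Y^0·Z^3.
Collecting: F(X, Y, Z) = -2*X**3 + X**2*Y + 2*X**2*Z + 2*X*Y**2 + 2*X*Y*Z + 3*X*Z**2 + Y**3 - 2*Y**2*Z + 3*Y*Z**2 - Z**3.


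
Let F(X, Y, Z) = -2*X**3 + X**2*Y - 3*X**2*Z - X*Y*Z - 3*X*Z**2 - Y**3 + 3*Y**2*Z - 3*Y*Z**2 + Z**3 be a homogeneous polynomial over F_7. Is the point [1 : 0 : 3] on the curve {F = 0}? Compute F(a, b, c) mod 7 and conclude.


F(1,0,3) ≡ 3 (mod 7); P is NOT on the curve.

Evaluate F(1, 0, 3) term-by-term (mod 7).
  -2*X**3 ↦ -2·1·1·1 = -2
  X**2*Y ↦ 1·1·0·1 = 0
  -3*X**2*Z ↦ -3·1·1·3 = -9
  -X*Y*Z ↦ -1·1·0·3 = 0
  -3*X*Z**2 ↦ -3·1·1·9 = -27
  -Y**3 ↦ -1·1·0·1 = 0
  3*Y**2*Z ↦ 3·1·0·3 = 0
  -3*Y*Z**2 ↦ -3·1·0·9 = 0
  Z**3 ↦ 1·1·1·27 = 27
Sum: F(1, 0, 3) = (-2) + (0) + (-9) + (0) + (-27) + (0) + (0) + (0) + (27) = -11.
Reducing mod 7: -11 ≡ 3 (mod 7).
Since F(a, b, c) ≡ 3 ≠ 0 (mod 7), P does NOT lie on the curve.


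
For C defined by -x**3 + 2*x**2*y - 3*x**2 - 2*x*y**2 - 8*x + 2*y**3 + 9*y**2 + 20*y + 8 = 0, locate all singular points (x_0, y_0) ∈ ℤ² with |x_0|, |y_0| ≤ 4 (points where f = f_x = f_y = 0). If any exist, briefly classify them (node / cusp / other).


Singular points: {(-2, -2)}; classification: node.

Compute partial derivatives:
  f_x = -3*x**2 + 4*x*y - 6*x - 2*y**2 - 8.
  f_y = 2*x**2 - 4*x*y + 6*y**2 + 18*y + 20.
Scan x_0 ∈ {−4, ..., 4}. For each x_0, f_y(x_0, y) is a polynomial in y; find its integer roots y ∈ {−4, ..., 4}, then test f_x and f at those candidates.
  x = -4: f_y(-4, y) = 6*y**2 + 34*y + 52; no integer root y with |y| ≤ 4.
  x = -3: f_y(-3, y) = 6*y**2 + 30*y + 38; no integer root y with |y| ≤ 4.
  x = -2: f_y(-2, y) = 6*y**2 + 26*y + 28; vanishes at y ∈ {-2}. (-2, -2): f_x = 0, f = 0 — SINGULAR.
  x = -1: f_y(-1, y) = 6*y**2 + 22*y + 22; no integer root y with |y| ≤ 4.
  x = 0: f_y(0, y) = 6*y**2 + 18*y + 20; no integer root y with |y| ≤ 4.
  x = 1: f_y(1, y) = 6*y**2 + 14*y + 22; no integer root y with |y| ≤ 4.
  x = 2: f_y(2, y) = 6*y**2 + 10*y + 28; no integer root y with |y| ≤ 4.
  x = 3: f_y(3, y) = 6*y**2 + 6*y + 38; no integer root y with |y| ≤ 4.
  x = 4: f_y(4, y) = 6*y**2 + 2*y + 52; no integer root y with |y| ≤ 4.
Only singular point on the grid: (-2, -2).
Classify: substitute x = -2 + u, y = -2 + v and expand: f = -u**3 + 2*u**2*v - u**2 - 2*u*v**2 + 2*v**3 + v**2.
No constant or linear terms (consistent with a singular point). Quadratic part: -u**2 + v**2. Cubic part: -u**3 + 2*u**2*v - 2*u*v**2 + 2*v**3.
The quadratic part v**2 - u**2 = (v − u)(v + u) splits into two distinct linear factors, so there are two distinct tangent lines y − -2 = ±(x − -2) — this is a node (ordinary double point).
Classification: node.


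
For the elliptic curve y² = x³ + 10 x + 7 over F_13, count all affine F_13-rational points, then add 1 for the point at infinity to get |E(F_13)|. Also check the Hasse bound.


Affine points = {(2, 3), (2, 10), (3, 5), (3, 8), (5, 0), (6, 6), (6, 7), (7, 2), (7, 11), (8, 1), (8, 12), (12, 3), (12, 10)}; affine count = 13; |E(F_13)| = 14.

Discriminant check: Δ ∝ 4a³ + 27b² = 4·10³ + 27·7² = 4·1000 + 27·49 ≡ 6 (mod 13). Nonzero ⇒ E is nonsingular.
For each x ∈ F_13, compute rhs = x³ + 10·x + 7 mod 13, then count y ∈ F_13 with y² ≡ rhs.
  x = 0: rhs = 7, matching y values: none (0 points).
  x = 1: rhs = 5, matching y values: none (0 points).
  x = 2: rhs = 9, matching y values: 3, 10 (2 points).
  x = 3: rhs = 12, matching y values: 5, 8 (2 points).
  x = 4: rhs = 7, matching y values: none (0 points).
  x = 5: rhs = 0, matching y values: 0 (1 points).
  x = 6: rhs = 10, matching y values: 6, 7 (2 points).
  x = 7: rhs = 4, matching y values: 2, 11 (2 points).
  x = 8: rhs = 1, matching y values: 1, 12 (2 points).
  x = 9: rhs = 7, matching y values: none (0 points).
  x = 10: rhs = 2, matching y values: none (0 points).
  x = 11: rhs = 5, matching y values: none (0 points).
  x = 12: rhs = 9, matching y values: 3, 10 (2 points).
Total affine count: 13.
Full point count |E(F_13)| = 13 + 1 = 14.
Hasse bound: |14 − (13+1)| = |0| = 0 ≤ 2√13 ≈ 7.2111 ✓.


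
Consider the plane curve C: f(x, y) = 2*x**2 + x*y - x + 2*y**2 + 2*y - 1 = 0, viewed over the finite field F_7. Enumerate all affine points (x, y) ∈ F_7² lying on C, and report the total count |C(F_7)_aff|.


Affine F_7-points: {(1, 0), (1, 2), (2, 2), (2, 3), (3, 0), (3, 1), (4, 1), (4, 3)}; count = 8.

For each of the 49 pairs (x, y) ∈ F_7², evaluate f(x, y) mod 7. Record the zeros.
  x = 0: [0↦6, 1↦3, 2↦4, 3↦2, 4↦4, 5↦3, 6↦6]  zeros at y ∈ ∅
  x = 1: [0↦0, 1↦5, 2↦0, 3↦6, 4↦2, 5↦2, 6↦6]  zeros at y ∈ {0, 2}
  x = 2: [0↦5, 1↦4, 2↦0, 3↦0, 4↦4, 5↦5, 6↦3]  zeros at y ∈ {2, 3}
  x = 3: [0↦0, 1↦0, 2↦4, 3↦5, 4↦3, 5↦5, 6↦4]  zeros at y ∈ {0, 1}
  x = 4: [0↦6, 1↦0, 2↦5, 3↦0, 4↦6, 5↦2, 6↦2]  zeros at y ∈ {1, 3}
  x = 5: [0↦2, 1↦4, 2↦3, 3↦6, 4↦6, 5↦3, 6↦4]  zeros at y ∈ ∅
  x = 6: [0↦2, 1↦5, 2↦5, 3↦2, 4↦3, 5↦1, 6↦3]  zeros at y ∈ ∅
Collecting zeros: affine points = {(1, 0), (1, 2), (2, 2), (2, 3), (3, 0), (3, 1), (4, 1), (4, 3)}.
Total count |C(F_7)_aff| = 8.


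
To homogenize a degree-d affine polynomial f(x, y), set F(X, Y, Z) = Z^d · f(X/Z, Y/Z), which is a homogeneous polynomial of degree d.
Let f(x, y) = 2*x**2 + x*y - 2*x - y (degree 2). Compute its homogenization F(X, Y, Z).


F(X, Y, Z) = 2*X**2 + X*Y - 2*X*Z - Y*Z

deg(f) = 2.
Substitute x = X/Z, y = Y/Z into f, then multiply by Z^2.
  monomial 2·x^2·y^0 ↦ 2·X^2·Y^0·Z^0.
  monomial 1·x^1·y^1 ↦ 1·X^1·Y^1·Z^0.
  monomial -2·x^1·y^0 ↦ -2·X^1·Y^0·Z^1.
  monomial -1·x^0·y^1 ↦ -1·X^0·Y^1·Z^1.
Collecting: F(X, Y, Z) = 2*X**2 + X*Y - 2*X*Z - Y*Z.


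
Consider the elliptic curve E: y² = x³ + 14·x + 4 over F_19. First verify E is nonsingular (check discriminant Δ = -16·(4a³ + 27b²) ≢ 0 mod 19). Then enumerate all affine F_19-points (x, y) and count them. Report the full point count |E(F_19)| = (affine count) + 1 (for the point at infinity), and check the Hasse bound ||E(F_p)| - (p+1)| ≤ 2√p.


Affine points = {(0, 2), (0, 17), (1, 0), (3, 4), (3, 15), (5, 3), (5, 16), (6, 0), (8, 1), (8, 18), (9, 2), (9, 17), (10, 2), (10, 17), (11, 8), (11, 11), (12, 0), (15, 6), (15, 13), (16, 7), (16, 12), (17, 5), (17, 14)}; affine count = 23; |E(F_19)| = 24.

Discriminant check: Δ ∝ 4a³ + 27b² = 4·14³ + 27·4² = 4·2744 + 27·16 ≡ 8 (mod 19). Nonzero ⇒ E is nonsingular.
For each x ∈ F_19, compute rhs = x³ + 14·x + 4 mod 19, then count y ∈ F_19 with y² ≡ rhs.
  x = 0: rhs = 4, matching y values: 2, 17 (2 points).
  x = 1: rhs = 0, matching y values: 0 (1 points).
  x = 2: rhs = 2, matching y values: none (0 points).
  x = 3: rhs = 16, matching y values: 4, 15 (2 points).
  x = 4: rhs = 10, matching y values: none (0 points).
  x = 5: rhs = 9, matching y values: 3, 16 (2 points).
  x = 6: rhs = 0, matching y values: 0 (1 points).
  x = 7: rhs = 8, matching y values: none (0 points).
  x = 8: rhs = 1, matching y values: 1, 18 (2 points).
  x = 9: rhs = 4, matching y values: 2, 17 (2 points).
  x = 10: rhs = 4, matching y values: 2, 17 (2 points).
  x = 11: rhs = 7, matching y values: 8, 11 (2 points).
  x = 12: rhs = 0, matching y values: 0 (1 points).
  x = 13: rhs = 8, matching y values: none (0 points).
  x = 14: rhs = 18, matching y values: none (0 points).
  x = 15: rhs = 17, matching y values: 6, 13 (2 points).
  x = 16: rhs = 11, matching y values: 7, 12 (2 points).
  x = 17: rhs = 6, matching y values: 5, 14 (2 points).
  x = 18: rhs = 8, matching y values: none (0 points).
Total affine count: 23.
Full point count |E(F_19)| = 23 + 1 = 24.
Hasse bound: |24 − (19+1)| = |4| = 4 ≤ 2√19 ≈ 8.7178 ✓.


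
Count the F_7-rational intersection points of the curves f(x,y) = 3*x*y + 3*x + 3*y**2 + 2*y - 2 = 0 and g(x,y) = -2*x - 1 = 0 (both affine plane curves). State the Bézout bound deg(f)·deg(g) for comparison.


Common zeros: {(3, 0), (3, 1)}; count = 2; Bézout bound = 2.

deg(f) = 2, deg(g) = 1, so Bézout bound = 2.
Scan x ∈ F_7. For each x, list the y ∈ F_7 with f(x, y) ≡ 0 and those with g(x, y) ≡ 0 (mod 7); the common zeros in that column are the intersection.
  x = 0: f ≡ 0 at y ∈ {2}; g ≡ 0 at y ∈ ∅; common: ∅.
  x = 1: f ≡ 0 at y ∈ ∅; g ≡ 0 at y ∈ ∅; common: ∅.
  x = 2: f ≡ 0 at y ∈ {4, 5}; g ≡ 0 at y ∈ ∅; common: ∅.
  x = 3: f ≡ 0 at y ∈ {0, 1}; g ≡ 0 at y ∈ {0, 1, 2, 3, 4, 5, 6}; common: {0, 1}.
  x = 4: f ≡ 0 at y ∈ ∅; g ≡ 0 at y ∈ ∅; common: ∅.
  x = 5: f ≡ 0 at y ∈ {3}; g ≡ 0 at y ∈ ∅; common: ∅.
  x = 6: f ≡ 0 at y ∈ ∅; g ≡ 0 at y ∈ ∅; common: ∅.
Collecting: common zeros = {(3, 0), (3, 1)}, so the count is 2.
Comparison with the Bézout bound: 2 ≤ 2 = deg(f)·deg(g), as expected for curves with no common component (the bound is attained).


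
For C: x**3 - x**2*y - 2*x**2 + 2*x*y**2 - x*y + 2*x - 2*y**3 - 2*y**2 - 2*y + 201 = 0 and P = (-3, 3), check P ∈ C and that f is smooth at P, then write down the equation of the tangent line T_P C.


Tangent line at P: 74*x - 110*y + 552 = 0.

Step 1: f(-3, 3) = 0, so P lies on C.
Step 2: partial derivatives
  f_x(x, y) = 3*x**2 - 2*x*y - 4*x + 2*y**2 - y + 2, f_y(x, y) = -x**2 + 4*x*y - x - 6*y**2 - 4*y - 2.
  f_x(P) = 74, f_y(P) = -110 (gradient nonzero, so P is smooth).
Step 3: tangent line at P: 74·(x − -3) + -110·(y − 3) = 0.
Expanding: 74*x - 110*y + 552 = 0.


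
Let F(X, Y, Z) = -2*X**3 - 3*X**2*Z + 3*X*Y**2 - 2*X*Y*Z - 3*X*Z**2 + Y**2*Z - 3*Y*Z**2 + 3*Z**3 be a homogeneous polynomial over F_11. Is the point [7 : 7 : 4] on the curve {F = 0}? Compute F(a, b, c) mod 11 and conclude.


F(7,7,4) ≡ 3 (mod 11); P is NOT on the curve.

Evaluate F(7, 7, 4) term-by-term (mod 11).
  -2*X**3 ↦ -2·343·1·1 = -686
  -3*X**2*Z ↦ -3·49·1·4 = -588
  3*X*Y**2 ↦ 3·7·49·1 = 1029
  -2*X*Y*Z ↦ -2·7·7·4 = -392
  -3*X*Z**2 ↦ -3·7·1·16 = -336
  Y**2*Z ↦ 1·1·49·4 = 196
  -3*Y*Z**2 ↦ -3·1·7·16 = -336
  3*Z**3 ↦ 3·1·1·64 = 192
Sum: F(7, 7, 4) = (-686) + (-588) + (1029) + (-392) + (-336) + (196) + (-336) + (192) = -921.
Reducing mod 11: -921 ≡ 3 (mod 11).
Since F(a, b, c) ≡ 3 ≠ 0 (mod 11), P does NOT lie on the curve.


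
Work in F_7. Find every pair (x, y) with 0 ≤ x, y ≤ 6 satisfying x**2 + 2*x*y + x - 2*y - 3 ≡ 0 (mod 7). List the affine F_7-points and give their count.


Affine F_7-points: {(0, 2), (2, 2), (3, 3), (4, 3), (5, 1), (6, 1)}; count = 6.

For each of the 49 pairs (x, y) ∈ F_7², evaluate f(x, y) mod 7. Record the zeros.
  x = 0: [0↦4, 1↦2, 2↦0, 3↦5, 4↦3, 5↦1, 6↦6]  zeros at y ∈ {2}
  x = 1: [0↦6, 1↦6, 2↦6, 3↦6, 4↦6, 5↦6, 6↦6]  zeros at y ∈ ∅
  x = 2: [0↦3, 1↦5, 2↦0, 3↦2, 4↦4, 5↦6, 6↦1]  zeros at y ∈ {2}
  x = 3: [0↦2, 1↦6, 2↦3, 3↦0, 4↦4, 5↦1, 6↦5]  zeros at y ∈ {3}
  x = 4: [0↦3, 1↦2, 2↦1, 3↦0, 4↦6, 5↦5, 6↦4]  zeros at y ∈ {3}
  x = 5: [0↦6, 1↦0, 2↦1, 3↦2, 4↦3, 5↦4, 6↦5]  zeros at y ∈ {1}
  x = 6: [0↦4, 1↦0, 2↦3, 3↦6, 4↦2, 5↦5, 6↦1]  zeros at y ∈ {1}
Collecting zeros: affine points = {(0, 2), (2, 2), (3, 3), (4, 3), (5, 1), (6, 1)}.
Total count |C(F_7)_aff| = 6.


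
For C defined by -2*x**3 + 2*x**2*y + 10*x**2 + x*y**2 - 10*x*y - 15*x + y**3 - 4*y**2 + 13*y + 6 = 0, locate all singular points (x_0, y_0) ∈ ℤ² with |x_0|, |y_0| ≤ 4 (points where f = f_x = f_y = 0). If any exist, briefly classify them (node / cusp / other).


Singular points: {(2, 1)}; classification: cusp.

Compute partial derivatives:
  f_x = -6*x**2 + 4*x*y + 20*x + y**2 - 10*y - 15.
  f_y = 2*x**2 + 2*x*y - 10*x + 3*y**2 - 8*y + 13.
Scan x_0 ∈ {−4, ..., 4}. For each x_0, f_y(x_0, y) is a polynomial in y; find its integer roots y ∈ {−4, ..., 4}, then test f_x and f at those candidates.
  x = -4: f_y(-4, y) = 3*y**2 - 16*y + 85; no integer root y with |y| ≤ 4.
  x = -3: f_y(-3, y) = 3*y**2 - 14*y + 61; no integer root y with |y| ≤ 4.
  x = -2: f_y(-2, y) = 3*y**2 - 12*y + 41; no integer root y with |y| ≤ 4.
  x = -1: f_y(-1, y) = 3*y**2 - 10*y + 25; no integer root y with |y| ≤ 4.
  x = 0: f_y(0, y) = 3*y**2 - 8*y + 13; no integer root y with |y| ≤ 4.
  x = 1: f_y(1, y) = 3*y**2 - 6*y + 5; no integer root y with |y| ≤ 4.
  x = 2: f_y(2, y) = 3*y**2 - 4*y + 1; vanishes at y ∈ {1}. (2, 1): f_x = 0, f = 0 — SINGULAR.
  x = 3: f_y(3, y) = 3*y**2 - 2*y + 1; no integer root y with |y| ≤ 4.
  x = 4: f_y(4, y) = 3*y**2 + 5; no integer root y with |y| ≤ 4.
Only singular point on the grid: (2, 1).
Classify: substitute x = 2 + u, y = 1 + v and expand: f = -2*u**3 + 2*u**2*v + u*v**2 + v**3 + v**2.
No constant or linear terms (consistent with a singular point). Quadratic part: v**2. Cubic part: -2*u**3 + 2*u**2*v + u*v**2 + v**3.
The quadratic part v**2 is a perfect square, so there is a single (double) tangent line v = 0, i.e. y = 1. Restricting the cubic part to that line (v = 0) leaves -2*u**3 ≠ 0, so f is not divisible by v and the branch is v² ≈ 2*u**3 to lowest order — this is a cusp.
Classification: cusp.


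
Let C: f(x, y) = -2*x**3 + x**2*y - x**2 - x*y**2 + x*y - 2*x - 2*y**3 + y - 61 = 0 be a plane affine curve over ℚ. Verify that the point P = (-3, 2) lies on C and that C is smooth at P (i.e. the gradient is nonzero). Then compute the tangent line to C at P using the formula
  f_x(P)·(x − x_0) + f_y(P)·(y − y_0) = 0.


Tangent line at P: -64*x - 5*y - 182 = 0.

Step 1: f(-3, 2) = 0, so P lies on C.
Step 2: partial derivatives
  f_x(x, y) = -6*x**2 + 2*x*y - 2*x - y**2 + y - 2, f_y(x, y) = x**2 - 2*x*y + x - 6*y**2 + 1.
  f_x(P) = -64, f_y(P) = -5 (gradient nonzero, so P is smooth).
Step 3: tangent line at P: -64·(x − -3) + -5·(y − 2) = 0.
Expanding: -64*x - 5*y - 182 = 0.


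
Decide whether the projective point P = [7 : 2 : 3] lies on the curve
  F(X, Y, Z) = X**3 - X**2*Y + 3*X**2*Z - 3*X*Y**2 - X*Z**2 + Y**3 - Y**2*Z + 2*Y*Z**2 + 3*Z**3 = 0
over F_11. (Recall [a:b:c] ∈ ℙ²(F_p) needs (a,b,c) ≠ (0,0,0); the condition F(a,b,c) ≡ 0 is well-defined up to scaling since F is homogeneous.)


F(7,2,3) ≡ 3 (mod 11); P is NOT on the curve.

Evaluate F(7, 2, 3) term-by-term (mod 11).
  X**3 ↦ 1·343·1·1 = 343
  -X**2*Y ↦ -1·49·2·1 = -98
  3*X**2*Z ↦ 3·49·1·3 = 441
  -3*X*Y**2 ↦ -3·7·4·1 = -84
  -X*Z**2 ↦ -1·7·1·9 = -63
  Y**3 ↦ 1·1·8·1 = 8
  -Y**2*Z ↦ -1·1·4·3 = -12
  2*Y*Z**2 ↦ 2·1·2·9 = 36
  3*Z**3 ↦ 3·1·1·27 = 81
Sum: F(7, 2, 3) = (343) + (-98) + (441) + (-84) + (-63) + (8) + (-12) + (36) + (81) = 652.
Reducing mod 11: 652 ≡ 3 (mod 11).
Since F(a, b, c) ≡ 3 ≠ 0 (mod 11), P does NOT lie on the curve.


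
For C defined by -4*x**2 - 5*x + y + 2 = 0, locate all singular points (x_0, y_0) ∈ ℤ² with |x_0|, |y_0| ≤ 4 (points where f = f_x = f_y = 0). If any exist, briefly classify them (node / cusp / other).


No singular points in the scanned grid; C is smooth there.

Compute partial derivatives:
  f_x = -8*x - 5.
  f_y = 1.
f_y = 1 is a nonzero constant, so f_y never vanishes: no point (x, y) can satisfy f = f_x = f_y = 0. In particular no (x, y) ∈ {−4, ..., 4}² is singular; the curve is smooth.


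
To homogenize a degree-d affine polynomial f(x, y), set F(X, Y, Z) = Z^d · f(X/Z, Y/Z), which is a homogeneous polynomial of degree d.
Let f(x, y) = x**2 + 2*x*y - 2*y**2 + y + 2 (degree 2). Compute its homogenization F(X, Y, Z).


F(X, Y, Z) = X**2 + 2*X*Y - 2*Y**2 + Y*Z + 2*Z**2

deg(f) = 2.
Substitute x = X/Z, y = Y/Z into f, then multiply by Z^2.
  monomial 1·x^2·y^0 ↦ 1·X^2·Y^0·Z^0.
  monomial 2·x^1·y^1 ↦ 2·X^1·Y^1·Z^0.
  monomial -2·x^0·y^2 ↦ -2·X^0·Y^2·Z^0.
  monomial 1·x^0·y^1 ↦ 1·X^0·Y^1·Z^1.
  monomial 2·x^0·y^0 ↦ 2·X^0·Y^0·Z^2.
Collecting: F(X, Y, Z) = X**2 + 2*X*Y - 2*Y**2 + Y*Z + 2*Z**2.


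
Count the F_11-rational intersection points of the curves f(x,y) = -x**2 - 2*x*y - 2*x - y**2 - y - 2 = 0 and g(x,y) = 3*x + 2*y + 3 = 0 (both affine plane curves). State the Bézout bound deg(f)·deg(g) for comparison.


Common zeros: {(0, 4), (3, 5)}; count = 2; Bézout bound = 2.

deg(f) = 2, deg(g) = 1, so Bézout bound = 2.
Scan x ∈ F_11. For each x, list the y ∈ F_11 with f(x, y) ≡ 0 and those with g(x, y) ≡ 0 (mod 11); the common zeros in that column are the intersection.
  x = 0: f ≡ 0 at y ∈ {4, 6}; g ≡ 0 at y ∈ {4}; common: {4}.
  x = 1: f ≡ 0 at y ∈ {4}; g ≡ 0 at y ∈ {8}; common: ∅.
  x = 2: f ≡ 0 at y ∈ ∅; g ≡ 0 at y ∈ {1}; common: ∅.
  x = 3: f ≡ 0 at y ∈ {5, 10}; g ≡ 0 at y ∈ {5}; common: {5}.
  x = 4: f ≡ 0 at y ∈ ∅; g ≡ 0 at y ∈ {9}; common: ∅.
  x = 5: f ≡ 0 at y ∈ ∅; g ≡ 0 at y ∈ {2}; common: ∅.
  x = 6: f ≡ 0 at y ∈ ∅; g ≡ 0 at y ∈ {6}; common: ∅.
  x = 7: f ≡ 0 at y ∈ {2, 5}; g ≡ 0 at y ∈ {10}; common: ∅.
  x = 8: f ≡ 0 at y ∈ {6, 10}; g ≡ 0 at y ∈ {3}; common: ∅.
  x = 9: f ≡ 0 at y ∈ {1, 2}; g ≡ 0 at y ∈ {7}; common: ∅.
  x = 10: f ≡ 0 at y ∈ ∅; g ≡ 0 at y ∈ {0}; common: ∅.
Collecting: common zeros = {(0, 4), (3, 5)}, so the count is 2.
Comparison with the Bézout bound: 2 ≤ 2 = deg(f)·deg(g), as expected for curves with no common component (the bound is attained).
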